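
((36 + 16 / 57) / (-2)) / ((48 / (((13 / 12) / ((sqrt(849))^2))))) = -6721 / 13937184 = -0.00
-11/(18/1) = -11/18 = -0.61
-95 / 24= -3.96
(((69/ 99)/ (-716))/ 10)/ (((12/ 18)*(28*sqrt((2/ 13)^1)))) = -23*sqrt(26)/ 8821120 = -0.00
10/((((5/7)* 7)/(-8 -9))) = -34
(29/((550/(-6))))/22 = -87/6050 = -0.01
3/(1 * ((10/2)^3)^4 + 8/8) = 3/244140626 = 0.00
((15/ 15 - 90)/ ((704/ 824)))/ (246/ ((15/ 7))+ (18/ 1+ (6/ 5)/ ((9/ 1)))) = -137505/ 175472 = -0.78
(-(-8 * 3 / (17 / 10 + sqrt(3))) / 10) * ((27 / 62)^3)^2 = 0.00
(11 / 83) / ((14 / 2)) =11 / 581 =0.02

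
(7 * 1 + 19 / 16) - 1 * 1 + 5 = 195 / 16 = 12.19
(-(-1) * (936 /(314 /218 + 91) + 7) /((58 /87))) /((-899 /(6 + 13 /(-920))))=-712699419 /4166829040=-0.17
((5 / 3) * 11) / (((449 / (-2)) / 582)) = -21340 / 449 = -47.53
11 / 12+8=107 / 12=8.92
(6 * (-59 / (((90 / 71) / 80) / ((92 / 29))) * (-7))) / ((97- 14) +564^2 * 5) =43163456 / 138378981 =0.31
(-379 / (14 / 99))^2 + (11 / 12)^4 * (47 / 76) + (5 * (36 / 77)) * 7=6101281954672357 / 849429504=7182799.66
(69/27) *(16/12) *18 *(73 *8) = 107456/3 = 35818.67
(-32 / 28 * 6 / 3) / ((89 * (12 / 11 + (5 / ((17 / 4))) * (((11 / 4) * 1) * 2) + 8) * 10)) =-748 / 4532325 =-0.00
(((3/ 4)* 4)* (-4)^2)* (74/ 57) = 1184/ 19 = 62.32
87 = 87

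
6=6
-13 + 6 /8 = -49 /4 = -12.25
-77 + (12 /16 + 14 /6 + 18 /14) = -6101 /84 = -72.63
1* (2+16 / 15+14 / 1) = 17.07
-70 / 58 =-35 / 29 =-1.21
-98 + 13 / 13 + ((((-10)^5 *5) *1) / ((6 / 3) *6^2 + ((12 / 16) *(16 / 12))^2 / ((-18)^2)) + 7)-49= -165242731 / 23329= -7083.15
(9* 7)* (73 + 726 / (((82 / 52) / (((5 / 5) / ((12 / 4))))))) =584955 / 41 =14267.20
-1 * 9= -9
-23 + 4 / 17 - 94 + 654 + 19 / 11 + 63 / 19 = 542.28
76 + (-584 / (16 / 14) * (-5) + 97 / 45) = 118492 / 45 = 2633.16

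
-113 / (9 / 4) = -452 / 9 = -50.22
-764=-764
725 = 725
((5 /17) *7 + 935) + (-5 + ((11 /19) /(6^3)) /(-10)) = 650278613 /697680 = 932.06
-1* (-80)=80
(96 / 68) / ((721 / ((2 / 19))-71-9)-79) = 48 / 227477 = 0.00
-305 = -305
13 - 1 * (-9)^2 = -68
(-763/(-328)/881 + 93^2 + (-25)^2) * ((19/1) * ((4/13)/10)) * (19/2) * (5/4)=967440288195/15026336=64382.98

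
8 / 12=2 / 3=0.67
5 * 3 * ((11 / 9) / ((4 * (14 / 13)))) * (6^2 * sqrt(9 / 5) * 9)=11583 * sqrt(5) / 14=1850.03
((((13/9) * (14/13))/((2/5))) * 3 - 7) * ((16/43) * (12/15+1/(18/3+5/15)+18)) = 32.92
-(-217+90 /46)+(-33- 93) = 2048 /23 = 89.04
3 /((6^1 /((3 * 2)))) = 3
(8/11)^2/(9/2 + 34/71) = 9088/85547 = 0.11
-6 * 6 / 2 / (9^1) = -2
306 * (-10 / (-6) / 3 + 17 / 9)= 748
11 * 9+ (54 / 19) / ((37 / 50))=72297 / 703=102.84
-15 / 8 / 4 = -15 / 32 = -0.47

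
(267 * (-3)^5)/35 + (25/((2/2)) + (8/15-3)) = -192277/105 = -1831.21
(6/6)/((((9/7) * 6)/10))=35/27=1.30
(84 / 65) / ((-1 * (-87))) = 0.01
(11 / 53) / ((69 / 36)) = 132 / 1219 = 0.11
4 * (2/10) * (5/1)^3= 100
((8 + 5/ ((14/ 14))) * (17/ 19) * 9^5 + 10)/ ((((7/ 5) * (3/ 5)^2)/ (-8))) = -10902271.51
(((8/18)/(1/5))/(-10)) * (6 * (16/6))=-32/9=-3.56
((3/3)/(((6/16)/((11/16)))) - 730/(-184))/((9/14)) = 11207/1242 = 9.02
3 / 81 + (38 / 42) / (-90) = 0.03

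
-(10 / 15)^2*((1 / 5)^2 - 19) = 632 / 75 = 8.43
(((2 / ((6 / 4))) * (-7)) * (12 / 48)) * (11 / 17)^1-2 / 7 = -1.80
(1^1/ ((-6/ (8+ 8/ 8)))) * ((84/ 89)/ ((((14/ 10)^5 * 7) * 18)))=-3125/ 1495823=-0.00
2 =2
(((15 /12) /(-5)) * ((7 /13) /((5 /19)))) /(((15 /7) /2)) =-931 /1950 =-0.48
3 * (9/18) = 3/2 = 1.50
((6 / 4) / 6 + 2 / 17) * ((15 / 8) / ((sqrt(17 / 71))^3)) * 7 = 41.19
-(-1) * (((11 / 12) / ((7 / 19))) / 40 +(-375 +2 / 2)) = -1256431 / 3360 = -373.94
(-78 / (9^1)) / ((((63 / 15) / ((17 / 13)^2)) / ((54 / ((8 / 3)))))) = -71.46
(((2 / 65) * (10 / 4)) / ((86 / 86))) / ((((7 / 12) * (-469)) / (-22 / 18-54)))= 284 / 18291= 0.02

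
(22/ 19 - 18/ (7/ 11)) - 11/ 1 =-5071/ 133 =-38.13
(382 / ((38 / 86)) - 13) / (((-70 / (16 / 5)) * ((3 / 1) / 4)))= -172576 / 3325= -51.90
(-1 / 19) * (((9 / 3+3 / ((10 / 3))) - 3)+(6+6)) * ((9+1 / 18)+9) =-2795 / 228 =-12.26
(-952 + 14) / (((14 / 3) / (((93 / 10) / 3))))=-6231 / 10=-623.10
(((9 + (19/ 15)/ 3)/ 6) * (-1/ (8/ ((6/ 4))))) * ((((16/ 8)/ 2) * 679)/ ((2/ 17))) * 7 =-4282453/ 360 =-11895.70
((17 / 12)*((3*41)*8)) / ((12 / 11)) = 7667 / 6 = 1277.83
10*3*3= 90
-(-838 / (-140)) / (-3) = 419 / 210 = 2.00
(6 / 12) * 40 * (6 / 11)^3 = 4320 / 1331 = 3.25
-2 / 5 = -0.40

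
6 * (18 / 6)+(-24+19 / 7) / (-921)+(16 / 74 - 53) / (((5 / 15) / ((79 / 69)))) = -895806344 / 5486397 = -163.28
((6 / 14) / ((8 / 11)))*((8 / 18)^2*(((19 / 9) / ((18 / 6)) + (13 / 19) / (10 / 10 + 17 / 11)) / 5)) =153659 / 6786990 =0.02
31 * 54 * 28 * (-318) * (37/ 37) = -14905296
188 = 188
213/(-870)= -71/290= -0.24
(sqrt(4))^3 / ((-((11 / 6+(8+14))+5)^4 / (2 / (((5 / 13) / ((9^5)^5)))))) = -193522324746117318649618482432 / 4478725205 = -43209242784100954604.03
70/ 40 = 1.75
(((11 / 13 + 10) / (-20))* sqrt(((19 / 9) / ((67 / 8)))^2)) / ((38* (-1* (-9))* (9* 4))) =-0.00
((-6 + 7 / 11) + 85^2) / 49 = 147.34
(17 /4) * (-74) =-629 /2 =-314.50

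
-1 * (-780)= 780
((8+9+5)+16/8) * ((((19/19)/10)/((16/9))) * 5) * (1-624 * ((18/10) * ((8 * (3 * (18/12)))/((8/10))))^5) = -58745343588021/4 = -14686335897005.25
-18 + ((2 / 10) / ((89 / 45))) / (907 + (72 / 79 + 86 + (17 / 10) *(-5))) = -249421968 / 13856855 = -18.00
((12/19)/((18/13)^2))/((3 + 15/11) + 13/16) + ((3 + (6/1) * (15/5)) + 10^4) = 4683273947/467343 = 10021.06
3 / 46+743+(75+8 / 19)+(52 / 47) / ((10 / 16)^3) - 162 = 3394162251 / 5134750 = 661.02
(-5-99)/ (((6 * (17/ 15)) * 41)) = -260/ 697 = -0.37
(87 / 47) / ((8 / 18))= 783 / 188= 4.16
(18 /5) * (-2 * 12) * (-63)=27216 /5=5443.20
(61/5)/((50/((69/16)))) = 4209/4000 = 1.05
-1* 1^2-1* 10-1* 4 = -15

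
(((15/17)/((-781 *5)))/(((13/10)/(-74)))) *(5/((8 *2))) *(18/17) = 0.00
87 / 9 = 9.67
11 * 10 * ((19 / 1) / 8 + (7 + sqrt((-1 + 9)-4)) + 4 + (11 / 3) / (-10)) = 19811 / 12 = 1650.92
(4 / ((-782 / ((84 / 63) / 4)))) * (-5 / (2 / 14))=70 / 1173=0.06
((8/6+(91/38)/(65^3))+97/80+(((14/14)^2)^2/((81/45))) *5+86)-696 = -34949085421/57798000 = -604.68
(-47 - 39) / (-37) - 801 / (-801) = 123 / 37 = 3.32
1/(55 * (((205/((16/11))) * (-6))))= -8/372075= -0.00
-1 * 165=-165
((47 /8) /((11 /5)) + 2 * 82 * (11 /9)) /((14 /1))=22981 /1584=14.51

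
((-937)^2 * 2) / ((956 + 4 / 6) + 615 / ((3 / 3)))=5267814 / 4715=1117.25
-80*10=-800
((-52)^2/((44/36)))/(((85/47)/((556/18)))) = 35330464/935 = 37786.59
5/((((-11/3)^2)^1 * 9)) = 5/121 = 0.04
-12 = -12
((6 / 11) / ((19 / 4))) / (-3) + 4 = 828 / 209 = 3.96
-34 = -34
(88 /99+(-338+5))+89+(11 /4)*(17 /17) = -8653 /36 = -240.36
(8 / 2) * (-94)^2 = 35344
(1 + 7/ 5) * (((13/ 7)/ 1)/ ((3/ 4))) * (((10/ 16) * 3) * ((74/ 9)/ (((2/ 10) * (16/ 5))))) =12025/ 84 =143.15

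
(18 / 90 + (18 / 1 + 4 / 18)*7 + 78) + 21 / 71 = 658334 / 3195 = 206.05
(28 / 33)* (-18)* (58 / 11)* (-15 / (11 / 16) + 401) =-40642224 / 1331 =-30535.10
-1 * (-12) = 12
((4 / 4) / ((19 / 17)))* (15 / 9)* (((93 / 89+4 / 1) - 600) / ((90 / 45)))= -4500835 / 10146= -443.61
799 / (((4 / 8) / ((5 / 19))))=7990 / 19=420.53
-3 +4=1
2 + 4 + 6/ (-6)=5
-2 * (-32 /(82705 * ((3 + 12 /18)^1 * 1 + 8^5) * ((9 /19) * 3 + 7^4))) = 0.00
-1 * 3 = -3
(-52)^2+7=2711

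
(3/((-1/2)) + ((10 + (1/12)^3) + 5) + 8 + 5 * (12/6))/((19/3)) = 46657/10944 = 4.26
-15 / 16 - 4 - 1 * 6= -175 / 16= -10.94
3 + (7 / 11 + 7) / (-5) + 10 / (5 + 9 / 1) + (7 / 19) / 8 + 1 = 189199 / 58520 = 3.23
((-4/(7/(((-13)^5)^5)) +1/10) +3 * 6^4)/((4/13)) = 3669333207730744666335988178531/280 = 13104761456181230951199960000.00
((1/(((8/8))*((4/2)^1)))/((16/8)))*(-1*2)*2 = -1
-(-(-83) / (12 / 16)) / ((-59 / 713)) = 236716 / 177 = 1337.38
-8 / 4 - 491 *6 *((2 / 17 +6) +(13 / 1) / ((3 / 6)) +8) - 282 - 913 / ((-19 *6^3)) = -8265440479 / 69768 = -118470.37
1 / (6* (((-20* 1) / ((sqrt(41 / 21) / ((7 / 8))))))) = -sqrt(861) / 2205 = -0.01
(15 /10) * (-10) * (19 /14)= -285 /14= -20.36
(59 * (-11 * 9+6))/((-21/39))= 10190.14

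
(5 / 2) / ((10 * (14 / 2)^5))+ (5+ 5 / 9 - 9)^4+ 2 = 62968642165 / 441082908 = 142.76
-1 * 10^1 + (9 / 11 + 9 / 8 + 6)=-181 / 88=-2.06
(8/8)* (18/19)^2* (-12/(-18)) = 216/361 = 0.60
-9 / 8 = -1.12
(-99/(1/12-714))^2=1411344/73393489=0.02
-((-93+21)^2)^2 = -26873856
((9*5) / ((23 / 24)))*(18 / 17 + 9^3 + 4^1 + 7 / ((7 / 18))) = 13807800 / 391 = 35314.07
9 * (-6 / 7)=-54 / 7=-7.71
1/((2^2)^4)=1/256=0.00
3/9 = 1/3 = 0.33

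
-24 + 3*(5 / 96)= -23.84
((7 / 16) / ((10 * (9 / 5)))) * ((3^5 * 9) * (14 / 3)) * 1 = 3969 / 16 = 248.06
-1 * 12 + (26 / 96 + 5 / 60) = -559 / 48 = -11.65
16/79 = 0.20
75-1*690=-615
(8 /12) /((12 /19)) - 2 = -17 /18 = -0.94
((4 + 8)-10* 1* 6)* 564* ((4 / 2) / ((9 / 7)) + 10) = -312832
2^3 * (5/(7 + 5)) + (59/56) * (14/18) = 299/72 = 4.15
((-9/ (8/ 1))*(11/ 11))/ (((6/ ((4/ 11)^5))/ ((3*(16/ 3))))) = -3072/ 161051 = -0.02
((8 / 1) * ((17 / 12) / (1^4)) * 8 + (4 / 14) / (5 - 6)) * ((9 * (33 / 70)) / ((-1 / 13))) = -4985.16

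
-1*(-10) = 10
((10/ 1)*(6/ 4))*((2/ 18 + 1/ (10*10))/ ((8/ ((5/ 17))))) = 109/ 1632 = 0.07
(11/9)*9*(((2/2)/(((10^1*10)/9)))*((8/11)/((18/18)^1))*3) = 54/25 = 2.16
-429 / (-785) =0.55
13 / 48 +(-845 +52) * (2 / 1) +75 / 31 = -2355965 / 1488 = -1583.31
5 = 5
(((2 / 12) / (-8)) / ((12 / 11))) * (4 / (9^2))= -11 / 11664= -0.00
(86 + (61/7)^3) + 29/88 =22580099/30184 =748.08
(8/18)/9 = 4/81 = 0.05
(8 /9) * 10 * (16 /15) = 256 /27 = 9.48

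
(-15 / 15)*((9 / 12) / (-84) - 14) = 1569 / 112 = 14.01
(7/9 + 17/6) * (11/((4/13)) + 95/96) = 229255/1728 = 132.67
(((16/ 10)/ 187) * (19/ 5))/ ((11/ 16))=2432/ 51425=0.05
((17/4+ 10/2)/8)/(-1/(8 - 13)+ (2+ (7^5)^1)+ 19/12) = 555/8069176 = 0.00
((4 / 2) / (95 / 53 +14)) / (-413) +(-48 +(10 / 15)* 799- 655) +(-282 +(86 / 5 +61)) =-646654454 / 1728405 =-374.13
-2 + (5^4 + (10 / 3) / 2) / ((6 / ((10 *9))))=9398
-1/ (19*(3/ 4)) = -4/ 57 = -0.07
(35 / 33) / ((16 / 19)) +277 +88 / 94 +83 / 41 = 286129007 / 1017456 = 281.22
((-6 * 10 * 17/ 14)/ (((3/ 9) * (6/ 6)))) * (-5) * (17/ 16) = 65025/ 56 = 1161.16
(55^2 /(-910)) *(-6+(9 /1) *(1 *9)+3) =-1815 /7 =-259.29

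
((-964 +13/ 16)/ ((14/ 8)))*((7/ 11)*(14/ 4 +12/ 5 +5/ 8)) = -365661/ 160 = -2285.38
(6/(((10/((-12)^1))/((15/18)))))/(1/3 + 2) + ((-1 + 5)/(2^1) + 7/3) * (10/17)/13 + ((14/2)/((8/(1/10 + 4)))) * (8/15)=-2749/5950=-0.46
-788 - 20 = -808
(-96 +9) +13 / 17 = -1466 / 17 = -86.24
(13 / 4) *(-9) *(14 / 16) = -819 / 32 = -25.59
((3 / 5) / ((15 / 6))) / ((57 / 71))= 142 / 475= 0.30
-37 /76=-0.49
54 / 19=2.84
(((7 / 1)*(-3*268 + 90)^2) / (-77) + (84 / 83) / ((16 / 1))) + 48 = -169076745 / 3652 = -46297.03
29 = 29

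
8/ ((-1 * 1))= -8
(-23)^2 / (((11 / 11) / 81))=42849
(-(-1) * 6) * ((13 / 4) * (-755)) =-29445 / 2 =-14722.50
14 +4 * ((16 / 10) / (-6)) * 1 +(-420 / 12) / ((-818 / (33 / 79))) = 12553993 / 969330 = 12.95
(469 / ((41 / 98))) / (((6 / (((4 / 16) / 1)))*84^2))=469 / 70848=0.01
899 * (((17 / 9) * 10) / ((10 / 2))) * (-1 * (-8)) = 244528 / 9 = 27169.78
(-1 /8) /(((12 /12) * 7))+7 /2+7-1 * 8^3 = -28085 /56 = -501.52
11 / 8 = 1.38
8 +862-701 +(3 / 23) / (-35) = 136042 / 805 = 169.00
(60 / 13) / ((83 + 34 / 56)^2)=47040 / 71243653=0.00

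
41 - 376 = -335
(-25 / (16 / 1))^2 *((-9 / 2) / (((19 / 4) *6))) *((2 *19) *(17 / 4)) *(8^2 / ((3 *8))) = -10625 / 64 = -166.02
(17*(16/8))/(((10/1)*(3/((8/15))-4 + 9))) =8/25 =0.32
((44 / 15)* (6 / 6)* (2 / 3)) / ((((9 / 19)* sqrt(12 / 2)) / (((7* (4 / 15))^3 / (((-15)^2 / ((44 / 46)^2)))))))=8882306048* sqrt(6) / 488076890625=0.04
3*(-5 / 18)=-5 / 6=-0.83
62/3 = 20.67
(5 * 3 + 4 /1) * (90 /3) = 570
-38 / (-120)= 19 / 60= 0.32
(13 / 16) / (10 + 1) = 0.07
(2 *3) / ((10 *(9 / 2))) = 2 / 15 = 0.13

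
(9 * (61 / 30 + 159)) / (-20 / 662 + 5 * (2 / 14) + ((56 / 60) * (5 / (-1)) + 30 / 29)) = -2921484447 / 5942770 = -491.60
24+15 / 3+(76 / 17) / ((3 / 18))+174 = 3907 / 17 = 229.82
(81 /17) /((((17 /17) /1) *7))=81 /119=0.68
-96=-96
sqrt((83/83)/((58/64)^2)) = 32/29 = 1.10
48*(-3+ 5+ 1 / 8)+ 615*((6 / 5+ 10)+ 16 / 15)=7646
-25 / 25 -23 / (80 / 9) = -287 / 80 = -3.59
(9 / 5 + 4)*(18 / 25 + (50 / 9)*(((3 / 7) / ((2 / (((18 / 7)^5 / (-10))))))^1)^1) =-73.45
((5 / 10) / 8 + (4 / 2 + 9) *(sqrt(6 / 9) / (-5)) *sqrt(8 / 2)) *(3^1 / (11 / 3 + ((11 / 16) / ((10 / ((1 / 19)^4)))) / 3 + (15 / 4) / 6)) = 11728890 / 268461271 - 275237952 *sqrt(6) / 268461271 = -2.47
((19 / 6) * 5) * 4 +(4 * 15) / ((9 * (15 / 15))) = 70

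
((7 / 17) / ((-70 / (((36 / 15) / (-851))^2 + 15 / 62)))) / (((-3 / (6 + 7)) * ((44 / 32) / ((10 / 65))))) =362112404 / 524774149625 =0.00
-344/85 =-4.05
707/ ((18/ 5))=3535/ 18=196.39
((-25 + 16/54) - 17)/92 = -563/1242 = -0.45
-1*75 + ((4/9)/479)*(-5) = -323345/4311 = -75.00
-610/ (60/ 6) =-61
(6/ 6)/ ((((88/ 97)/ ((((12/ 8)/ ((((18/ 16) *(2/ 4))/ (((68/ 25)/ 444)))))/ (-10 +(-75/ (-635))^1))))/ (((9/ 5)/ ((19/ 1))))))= -209423/ 1213114375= -0.00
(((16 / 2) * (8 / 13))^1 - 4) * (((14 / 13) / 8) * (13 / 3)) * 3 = 21 / 13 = 1.62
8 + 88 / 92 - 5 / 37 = 7507 / 851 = 8.82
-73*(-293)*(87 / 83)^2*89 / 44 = 14408507349 / 303116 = 47534.63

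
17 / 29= 0.59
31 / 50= 0.62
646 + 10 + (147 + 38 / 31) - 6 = 798.23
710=710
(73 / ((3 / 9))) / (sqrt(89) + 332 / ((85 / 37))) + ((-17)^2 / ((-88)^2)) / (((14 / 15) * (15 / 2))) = 1130816873149 / 740449893568 - 1582275 * sqrt(89) / 150253631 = 1.43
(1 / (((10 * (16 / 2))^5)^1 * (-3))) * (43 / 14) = -43 / 137625600000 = -0.00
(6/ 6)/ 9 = 1/ 9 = 0.11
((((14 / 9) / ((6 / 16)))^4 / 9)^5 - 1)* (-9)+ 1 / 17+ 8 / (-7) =-11479088519000228703475982465896654333444082 / 33097278343799527839617007371579559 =-346828775.46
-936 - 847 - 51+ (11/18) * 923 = -22859/18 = -1269.94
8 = 8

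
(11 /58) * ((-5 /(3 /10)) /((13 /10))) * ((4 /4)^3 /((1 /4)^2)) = -44000 /1131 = -38.90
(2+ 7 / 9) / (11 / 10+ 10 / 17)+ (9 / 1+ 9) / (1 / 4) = 190226 / 2583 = 73.65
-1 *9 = -9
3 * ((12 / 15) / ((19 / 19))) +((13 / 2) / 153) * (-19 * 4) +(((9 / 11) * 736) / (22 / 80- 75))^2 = 53020536065606 / 826986910365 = 64.11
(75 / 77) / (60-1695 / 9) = -45 / 5929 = -0.01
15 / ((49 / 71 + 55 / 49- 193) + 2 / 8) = -13916 / 177139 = -0.08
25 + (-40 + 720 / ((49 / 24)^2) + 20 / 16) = 1526825 / 9604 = 158.98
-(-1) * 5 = 5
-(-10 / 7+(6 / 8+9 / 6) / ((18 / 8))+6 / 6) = -4 / 7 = -0.57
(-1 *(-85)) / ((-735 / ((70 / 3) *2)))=-340 / 63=-5.40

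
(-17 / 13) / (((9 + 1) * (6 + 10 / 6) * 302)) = -51 / 902980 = -0.00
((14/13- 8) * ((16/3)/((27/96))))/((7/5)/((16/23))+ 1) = -409600/9399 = -43.58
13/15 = 0.87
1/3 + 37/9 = 40/9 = 4.44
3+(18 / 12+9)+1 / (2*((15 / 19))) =212 / 15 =14.13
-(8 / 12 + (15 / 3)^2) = -77 / 3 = -25.67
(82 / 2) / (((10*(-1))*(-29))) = 41 / 290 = 0.14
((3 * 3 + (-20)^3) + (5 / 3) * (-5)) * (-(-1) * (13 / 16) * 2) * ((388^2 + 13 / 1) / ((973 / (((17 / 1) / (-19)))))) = 399243890903 / 221844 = 1799660.53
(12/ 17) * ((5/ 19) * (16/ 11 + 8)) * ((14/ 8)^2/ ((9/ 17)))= 6370/ 627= 10.16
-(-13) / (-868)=-13 / 868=-0.01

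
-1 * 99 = -99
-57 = -57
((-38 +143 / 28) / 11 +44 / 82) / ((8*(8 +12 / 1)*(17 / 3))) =-18591 / 6869632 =-0.00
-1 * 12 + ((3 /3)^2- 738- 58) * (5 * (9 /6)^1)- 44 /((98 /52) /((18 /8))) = -590649 /98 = -6027.03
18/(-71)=-18/71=-0.25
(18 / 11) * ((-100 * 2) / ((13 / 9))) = -32400 / 143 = -226.57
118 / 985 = 0.12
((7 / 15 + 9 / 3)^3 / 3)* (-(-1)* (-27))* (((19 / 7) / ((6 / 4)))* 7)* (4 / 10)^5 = -170979328 / 3515625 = -48.63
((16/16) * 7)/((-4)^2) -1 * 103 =-1641/16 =-102.56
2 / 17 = 0.12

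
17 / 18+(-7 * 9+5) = -1027 / 18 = -57.06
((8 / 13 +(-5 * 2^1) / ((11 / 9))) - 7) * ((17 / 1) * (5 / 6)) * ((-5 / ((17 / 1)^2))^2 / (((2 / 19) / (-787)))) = 3893387375 / 8430708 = 461.81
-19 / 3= -6.33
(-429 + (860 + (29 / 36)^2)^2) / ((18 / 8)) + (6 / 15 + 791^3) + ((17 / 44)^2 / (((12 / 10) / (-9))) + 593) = 1132312983407798567 / 2286377280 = 495243279.98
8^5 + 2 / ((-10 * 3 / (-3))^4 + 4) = 32768.00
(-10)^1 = -10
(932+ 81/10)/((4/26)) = 122213/20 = 6110.65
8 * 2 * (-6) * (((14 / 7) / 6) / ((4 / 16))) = -128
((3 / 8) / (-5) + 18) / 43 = 717 / 1720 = 0.42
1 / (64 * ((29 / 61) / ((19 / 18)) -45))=-1159 / 3304512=-0.00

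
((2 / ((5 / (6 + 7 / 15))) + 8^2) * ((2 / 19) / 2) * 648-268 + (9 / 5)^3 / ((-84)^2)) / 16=125.18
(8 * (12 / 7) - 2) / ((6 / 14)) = 82 / 3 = 27.33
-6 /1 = -6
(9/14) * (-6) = -27/7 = -3.86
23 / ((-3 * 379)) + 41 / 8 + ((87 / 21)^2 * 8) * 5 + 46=328767041 / 445704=737.64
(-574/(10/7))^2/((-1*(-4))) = 4036081/100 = 40360.81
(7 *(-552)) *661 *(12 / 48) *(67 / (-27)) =14260414 / 9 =1584490.44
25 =25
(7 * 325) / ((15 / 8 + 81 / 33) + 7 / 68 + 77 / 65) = 221221000 / 546207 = 405.01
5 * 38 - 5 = 185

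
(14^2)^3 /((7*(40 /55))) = 1479016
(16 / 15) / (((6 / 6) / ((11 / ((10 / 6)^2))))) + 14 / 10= 703 / 125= 5.62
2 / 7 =0.29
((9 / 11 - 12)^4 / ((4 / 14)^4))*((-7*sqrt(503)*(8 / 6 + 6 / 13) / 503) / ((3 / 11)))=-14960158015005*sqrt(503) / 69627272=-4818820.99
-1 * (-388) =388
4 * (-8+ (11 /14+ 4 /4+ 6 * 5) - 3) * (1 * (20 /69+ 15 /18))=15035 /161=93.39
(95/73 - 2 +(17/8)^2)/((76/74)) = 659821/177536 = 3.72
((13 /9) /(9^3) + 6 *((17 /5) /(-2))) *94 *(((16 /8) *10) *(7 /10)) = -440262536 /32805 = -13420.59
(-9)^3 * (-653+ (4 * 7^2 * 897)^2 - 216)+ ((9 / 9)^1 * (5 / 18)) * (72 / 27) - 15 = -608398744363810 / 27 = -22533286828289.26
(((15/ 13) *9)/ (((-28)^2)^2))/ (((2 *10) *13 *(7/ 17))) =459/ 2908552192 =0.00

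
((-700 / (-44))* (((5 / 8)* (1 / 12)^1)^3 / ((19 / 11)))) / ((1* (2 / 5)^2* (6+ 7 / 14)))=546875 / 437059584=0.00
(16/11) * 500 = 8000/11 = 727.27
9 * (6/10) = 5.40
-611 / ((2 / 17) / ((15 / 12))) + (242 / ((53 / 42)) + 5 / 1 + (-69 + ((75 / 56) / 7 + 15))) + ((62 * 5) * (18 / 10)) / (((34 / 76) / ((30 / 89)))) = -46589042327 / 7858522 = -5928.47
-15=-15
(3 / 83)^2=9 / 6889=0.00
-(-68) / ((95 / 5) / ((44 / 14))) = 1496 / 133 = 11.25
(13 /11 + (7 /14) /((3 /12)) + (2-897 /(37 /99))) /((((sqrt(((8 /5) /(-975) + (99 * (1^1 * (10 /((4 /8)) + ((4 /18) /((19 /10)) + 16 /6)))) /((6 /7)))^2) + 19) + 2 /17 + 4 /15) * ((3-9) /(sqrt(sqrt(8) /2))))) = 1982977750 * 2^(1 /4) /13169636403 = 0.18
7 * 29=203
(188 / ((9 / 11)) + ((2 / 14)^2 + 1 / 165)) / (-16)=-2786951 / 194040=-14.36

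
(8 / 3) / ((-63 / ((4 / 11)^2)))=-128 / 22869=-0.01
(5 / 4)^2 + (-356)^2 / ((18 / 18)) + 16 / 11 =22306067 / 176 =126739.02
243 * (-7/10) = -1701/10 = -170.10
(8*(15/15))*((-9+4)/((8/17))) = -85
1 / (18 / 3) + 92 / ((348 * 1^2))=25 / 58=0.43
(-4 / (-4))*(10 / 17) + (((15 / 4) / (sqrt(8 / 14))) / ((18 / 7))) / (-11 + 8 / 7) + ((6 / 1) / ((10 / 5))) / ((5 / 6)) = 356 / 85 - 245*sqrt(7) / 3312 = 3.99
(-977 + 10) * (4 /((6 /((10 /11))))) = -586.06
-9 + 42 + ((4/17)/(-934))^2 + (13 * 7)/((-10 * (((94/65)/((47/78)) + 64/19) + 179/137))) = 368111703488681/11607311154802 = 31.71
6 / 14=3 / 7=0.43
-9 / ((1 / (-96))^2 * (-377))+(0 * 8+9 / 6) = 167019 / 754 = 221.51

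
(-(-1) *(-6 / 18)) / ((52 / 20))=-5 / 39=-0.13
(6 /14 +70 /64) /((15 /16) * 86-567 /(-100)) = 775 /43932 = 0.02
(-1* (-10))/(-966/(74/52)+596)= -185/1532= -0.12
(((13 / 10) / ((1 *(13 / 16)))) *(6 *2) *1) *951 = 91296 / 5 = 18259.20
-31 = -31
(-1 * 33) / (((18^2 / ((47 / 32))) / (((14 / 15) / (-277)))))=0.00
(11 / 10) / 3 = 11 / 30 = 0.37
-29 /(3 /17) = -493 /3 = -164.33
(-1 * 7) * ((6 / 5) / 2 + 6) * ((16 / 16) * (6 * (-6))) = 8316 / 5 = 1663.20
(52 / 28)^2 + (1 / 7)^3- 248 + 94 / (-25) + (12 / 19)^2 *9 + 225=-61038787 / 3095575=-19.72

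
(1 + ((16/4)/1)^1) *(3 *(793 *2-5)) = 23715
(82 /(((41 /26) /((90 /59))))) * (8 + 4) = 56160 /59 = 951.86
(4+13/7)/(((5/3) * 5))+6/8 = 1017/700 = 1.45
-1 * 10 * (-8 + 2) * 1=60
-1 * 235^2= -55225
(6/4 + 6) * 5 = 75/2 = 37.50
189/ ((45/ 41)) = 861/ 5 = 172.20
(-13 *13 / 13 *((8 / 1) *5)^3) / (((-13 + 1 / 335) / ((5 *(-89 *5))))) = -310076000000 / 2177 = -142432705.56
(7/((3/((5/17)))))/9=35/459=0.08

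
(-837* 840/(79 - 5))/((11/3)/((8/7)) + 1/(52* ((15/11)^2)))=-8226036000/2786729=-2951.86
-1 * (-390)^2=-152100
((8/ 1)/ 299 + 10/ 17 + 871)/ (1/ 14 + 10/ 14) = 1109.33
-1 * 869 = -869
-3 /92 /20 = -3 /1840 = -0.00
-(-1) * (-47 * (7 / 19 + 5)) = -4794 / 19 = -252.32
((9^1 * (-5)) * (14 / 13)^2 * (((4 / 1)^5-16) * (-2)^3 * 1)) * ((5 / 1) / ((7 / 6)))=304819200 / 169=1803663.91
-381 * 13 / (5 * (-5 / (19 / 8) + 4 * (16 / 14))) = -658749 / 1640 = -401.68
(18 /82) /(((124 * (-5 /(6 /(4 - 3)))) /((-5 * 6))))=81 /1271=0.06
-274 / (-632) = 137 / 316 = 0.43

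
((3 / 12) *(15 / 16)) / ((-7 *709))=-15 / 317632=-0.00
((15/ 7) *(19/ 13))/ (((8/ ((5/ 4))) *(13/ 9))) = 12825/ 37856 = 0.34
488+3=491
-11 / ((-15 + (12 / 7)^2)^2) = -26411 / 349281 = -0.08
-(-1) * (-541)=-541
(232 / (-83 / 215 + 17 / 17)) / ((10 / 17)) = 21199 / 33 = 642.39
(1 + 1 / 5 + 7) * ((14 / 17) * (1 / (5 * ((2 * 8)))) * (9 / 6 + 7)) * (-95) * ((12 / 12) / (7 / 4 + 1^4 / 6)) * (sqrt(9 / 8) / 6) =-16359 * sqrt(2) / 3680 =-6.29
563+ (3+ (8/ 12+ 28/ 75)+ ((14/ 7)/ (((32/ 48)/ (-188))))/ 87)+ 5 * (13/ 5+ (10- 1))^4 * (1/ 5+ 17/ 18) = 16992627676/ 163125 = 104169.37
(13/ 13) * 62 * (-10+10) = 0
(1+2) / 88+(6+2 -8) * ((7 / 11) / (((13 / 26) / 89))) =3 / 88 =0.03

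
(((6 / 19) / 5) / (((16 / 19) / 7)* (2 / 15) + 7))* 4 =0.04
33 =33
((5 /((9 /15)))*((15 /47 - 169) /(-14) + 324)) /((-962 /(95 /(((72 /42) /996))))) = -10897070000 /67821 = -160673.98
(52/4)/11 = 13/11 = 1.18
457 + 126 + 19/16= 9347/16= 584.19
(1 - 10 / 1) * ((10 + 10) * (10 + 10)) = -3600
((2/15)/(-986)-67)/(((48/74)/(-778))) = 3565621069/44370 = 80361.08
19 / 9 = 2.11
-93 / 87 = -31 / 29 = -1.07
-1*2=-2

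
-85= -85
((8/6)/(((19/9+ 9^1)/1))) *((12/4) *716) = 6444/25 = 257.76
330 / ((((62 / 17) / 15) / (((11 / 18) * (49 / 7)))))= 359975 / 62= 5806.05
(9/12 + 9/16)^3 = 9261/4096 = 2.26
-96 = -96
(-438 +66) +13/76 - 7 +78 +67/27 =-612209/2052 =-298.35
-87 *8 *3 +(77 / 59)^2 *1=-7262399 / 3481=-2086.30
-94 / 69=-1.36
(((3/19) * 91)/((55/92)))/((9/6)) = 16744/1045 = 16.02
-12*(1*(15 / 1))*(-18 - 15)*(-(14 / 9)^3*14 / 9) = -8451520 / 243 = -34779.92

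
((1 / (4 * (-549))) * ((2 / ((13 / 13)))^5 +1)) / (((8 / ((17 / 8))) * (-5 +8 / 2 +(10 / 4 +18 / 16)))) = -0.00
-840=-840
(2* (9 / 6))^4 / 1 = 81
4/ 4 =1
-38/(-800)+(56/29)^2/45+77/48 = 2625733/1513800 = 1.73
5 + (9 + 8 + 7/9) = 22.78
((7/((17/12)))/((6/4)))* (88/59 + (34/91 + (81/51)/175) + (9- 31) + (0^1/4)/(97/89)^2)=-367387928/5541575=-66.30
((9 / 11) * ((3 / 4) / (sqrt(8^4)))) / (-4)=-27 / 11264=-0.00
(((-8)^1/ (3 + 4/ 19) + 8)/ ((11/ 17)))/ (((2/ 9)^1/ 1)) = 25704/ 671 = 38.31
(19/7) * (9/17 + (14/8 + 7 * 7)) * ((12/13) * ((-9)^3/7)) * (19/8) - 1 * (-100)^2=-3619330909/86632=-41778.22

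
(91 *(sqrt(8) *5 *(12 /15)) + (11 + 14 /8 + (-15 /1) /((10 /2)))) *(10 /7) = 195 /14 + 1040 *sqrt(2) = 1484.71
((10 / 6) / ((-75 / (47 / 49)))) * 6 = -94 / 735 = -0.13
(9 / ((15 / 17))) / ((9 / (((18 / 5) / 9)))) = 34 / 75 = 0.45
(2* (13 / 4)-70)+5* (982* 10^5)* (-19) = -18658000127 / 2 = -9329000063.50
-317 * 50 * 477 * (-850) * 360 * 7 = 16194483900000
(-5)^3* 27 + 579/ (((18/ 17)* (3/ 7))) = -37783/ 18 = -2099.06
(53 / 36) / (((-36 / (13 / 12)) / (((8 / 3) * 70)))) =-24115 / 2916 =-8.27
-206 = -206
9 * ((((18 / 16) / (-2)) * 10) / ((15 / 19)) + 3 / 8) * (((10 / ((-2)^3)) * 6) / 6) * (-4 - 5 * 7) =-2961.56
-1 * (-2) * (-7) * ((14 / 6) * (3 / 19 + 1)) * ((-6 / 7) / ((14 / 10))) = 440 / 19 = 23.16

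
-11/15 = -0.73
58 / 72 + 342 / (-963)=1735 / 3852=0.45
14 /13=1.08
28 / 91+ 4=56 / 13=4.31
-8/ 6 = -4/ 3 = -1.33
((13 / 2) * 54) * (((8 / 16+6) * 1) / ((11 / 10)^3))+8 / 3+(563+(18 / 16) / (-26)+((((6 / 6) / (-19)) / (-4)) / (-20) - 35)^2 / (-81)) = 2264.62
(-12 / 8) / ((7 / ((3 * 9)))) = -81 / 14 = -5.79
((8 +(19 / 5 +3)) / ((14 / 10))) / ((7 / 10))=740 / 49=15.10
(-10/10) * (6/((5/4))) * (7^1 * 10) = -336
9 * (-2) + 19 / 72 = -1277 / 72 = -17.74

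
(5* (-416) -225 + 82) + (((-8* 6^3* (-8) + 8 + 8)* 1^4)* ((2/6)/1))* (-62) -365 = -865844/3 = -288614.67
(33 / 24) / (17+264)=11 / 2248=0.00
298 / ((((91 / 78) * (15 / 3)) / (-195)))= -69732 / 7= -9961.71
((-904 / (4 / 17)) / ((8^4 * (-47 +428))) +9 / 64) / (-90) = -107807 / 70225920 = -0.00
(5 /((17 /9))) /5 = 9 /17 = 0.53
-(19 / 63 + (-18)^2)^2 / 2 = -417425761 / 7938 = -52585.76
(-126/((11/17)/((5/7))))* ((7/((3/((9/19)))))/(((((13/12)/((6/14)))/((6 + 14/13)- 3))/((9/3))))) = -26273160/35321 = -743.84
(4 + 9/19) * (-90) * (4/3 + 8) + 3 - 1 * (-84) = -69747/19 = -3670.89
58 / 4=29 / 2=14.50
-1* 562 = -562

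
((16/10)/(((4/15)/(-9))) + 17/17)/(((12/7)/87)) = -10759/4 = -2689.75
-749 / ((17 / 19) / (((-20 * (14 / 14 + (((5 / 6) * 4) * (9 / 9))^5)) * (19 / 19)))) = 28531162660 / 4131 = 6906599.53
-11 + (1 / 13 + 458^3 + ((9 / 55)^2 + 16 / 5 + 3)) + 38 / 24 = 45336333803791 / 471900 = 96071908.89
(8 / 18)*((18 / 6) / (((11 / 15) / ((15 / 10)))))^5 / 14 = 4982259375 / 18037712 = 276.21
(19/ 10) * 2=19/ 5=3.80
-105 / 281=-0.37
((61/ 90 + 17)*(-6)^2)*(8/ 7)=25456/ 35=727.31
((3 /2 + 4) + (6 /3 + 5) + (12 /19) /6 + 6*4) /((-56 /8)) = -5.23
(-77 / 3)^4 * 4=1735952.64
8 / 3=2.67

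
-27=-27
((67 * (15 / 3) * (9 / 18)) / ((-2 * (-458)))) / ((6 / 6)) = 335 / 1832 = 0.18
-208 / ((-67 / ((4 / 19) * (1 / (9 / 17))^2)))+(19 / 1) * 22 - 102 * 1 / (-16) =351992219 / 824904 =426.71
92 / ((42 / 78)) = 1196 / 7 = 170.86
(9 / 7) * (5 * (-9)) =-405 / 7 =-57.86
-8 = -8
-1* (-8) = 8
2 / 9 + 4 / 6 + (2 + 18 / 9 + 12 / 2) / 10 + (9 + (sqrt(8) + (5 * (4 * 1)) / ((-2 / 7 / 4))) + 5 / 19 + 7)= -259.02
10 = 10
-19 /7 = -2.71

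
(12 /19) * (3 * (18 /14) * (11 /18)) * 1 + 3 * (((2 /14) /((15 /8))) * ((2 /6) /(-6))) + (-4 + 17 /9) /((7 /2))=5224 /5985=0.87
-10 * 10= -100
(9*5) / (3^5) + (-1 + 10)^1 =248 / 27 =9.19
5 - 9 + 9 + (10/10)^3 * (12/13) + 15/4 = 503/52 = 9.67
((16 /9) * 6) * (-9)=-96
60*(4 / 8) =30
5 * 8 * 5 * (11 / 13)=2200 / 13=169.23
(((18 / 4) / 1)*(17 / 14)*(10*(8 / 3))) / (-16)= -255 / 28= -9.11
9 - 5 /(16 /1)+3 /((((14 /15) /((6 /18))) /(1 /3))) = 1013 /112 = 9.04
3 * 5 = 15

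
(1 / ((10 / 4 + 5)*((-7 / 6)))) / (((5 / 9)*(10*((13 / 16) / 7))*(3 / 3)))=-288 / 1625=-0.18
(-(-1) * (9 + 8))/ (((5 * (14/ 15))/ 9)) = 459/ 14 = 32.79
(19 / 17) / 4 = 19 / 68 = 0.28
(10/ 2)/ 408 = 5/ 408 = 0.01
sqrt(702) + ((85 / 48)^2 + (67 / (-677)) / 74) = 29.63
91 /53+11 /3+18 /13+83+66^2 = 9189403 /2067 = 4445.77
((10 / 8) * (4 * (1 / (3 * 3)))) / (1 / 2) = 10 / 9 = 1.11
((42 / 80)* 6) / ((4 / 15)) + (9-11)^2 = 15.81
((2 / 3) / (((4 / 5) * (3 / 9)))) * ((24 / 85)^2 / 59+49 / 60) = 2.05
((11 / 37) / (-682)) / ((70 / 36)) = -9 / 40145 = -0.00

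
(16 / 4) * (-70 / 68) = -70 / 17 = -4.12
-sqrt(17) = -4.12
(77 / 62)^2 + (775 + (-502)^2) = 971688405 / 3844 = 252780.54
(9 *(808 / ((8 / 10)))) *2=18180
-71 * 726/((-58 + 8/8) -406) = 51546/463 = 111.33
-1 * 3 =-3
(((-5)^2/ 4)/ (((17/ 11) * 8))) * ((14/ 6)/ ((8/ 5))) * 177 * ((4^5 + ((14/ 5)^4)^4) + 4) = 2473788657561280377087/ 1328125000000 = 1862617342.16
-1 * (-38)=38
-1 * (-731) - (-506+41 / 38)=46965 / 38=1235.92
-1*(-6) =6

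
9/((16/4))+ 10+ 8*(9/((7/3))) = 1207/28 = 43.11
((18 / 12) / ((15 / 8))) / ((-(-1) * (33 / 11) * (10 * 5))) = 2 / 375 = 0.01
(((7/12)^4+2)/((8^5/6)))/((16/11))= 0.00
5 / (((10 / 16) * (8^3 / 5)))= 5 / 64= 0.08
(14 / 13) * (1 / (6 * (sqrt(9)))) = 7 / 117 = 0.06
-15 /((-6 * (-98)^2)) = 5 /19208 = 0.00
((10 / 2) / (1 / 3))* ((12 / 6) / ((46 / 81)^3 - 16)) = -1594323 / 840572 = -1.90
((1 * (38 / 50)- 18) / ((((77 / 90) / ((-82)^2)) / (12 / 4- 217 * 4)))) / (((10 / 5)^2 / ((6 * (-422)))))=-5712514207128 / 77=-74188496196.47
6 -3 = 3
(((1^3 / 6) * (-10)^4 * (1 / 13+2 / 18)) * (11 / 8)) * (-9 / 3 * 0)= 0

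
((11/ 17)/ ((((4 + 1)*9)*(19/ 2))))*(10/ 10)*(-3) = -22/ 4845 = -0.00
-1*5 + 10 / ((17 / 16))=75 / 17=4.41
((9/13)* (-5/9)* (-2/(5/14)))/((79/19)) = 532/1027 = 0.52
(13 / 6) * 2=13 / 3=4.33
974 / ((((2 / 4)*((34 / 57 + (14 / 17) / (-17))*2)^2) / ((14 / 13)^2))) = 6475457213127 / 3443577124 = 1880.44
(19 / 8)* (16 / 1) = 38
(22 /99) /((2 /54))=6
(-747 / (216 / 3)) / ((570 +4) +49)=-83 / 4984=-0.02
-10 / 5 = -2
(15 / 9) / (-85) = -1 / 51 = -0.02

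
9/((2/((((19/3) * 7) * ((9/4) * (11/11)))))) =3591/8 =448.88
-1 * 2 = -2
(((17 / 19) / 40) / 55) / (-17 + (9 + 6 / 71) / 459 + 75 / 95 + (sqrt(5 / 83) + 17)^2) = 71649517769372871 / 48027420584128559087800 - 53781027486057*sqrt(415) / 24013710292064279543900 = 0.00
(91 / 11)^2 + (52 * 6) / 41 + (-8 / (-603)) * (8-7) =227535307 / 2991483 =76.06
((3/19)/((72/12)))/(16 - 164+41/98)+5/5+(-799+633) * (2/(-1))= 91507352/274797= 333.00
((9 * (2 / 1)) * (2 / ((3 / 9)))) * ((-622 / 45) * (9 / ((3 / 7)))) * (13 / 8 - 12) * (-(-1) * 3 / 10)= 4878657 / 50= 97573.14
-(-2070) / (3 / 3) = 2070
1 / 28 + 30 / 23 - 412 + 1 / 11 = -2908471 / 7084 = -410.57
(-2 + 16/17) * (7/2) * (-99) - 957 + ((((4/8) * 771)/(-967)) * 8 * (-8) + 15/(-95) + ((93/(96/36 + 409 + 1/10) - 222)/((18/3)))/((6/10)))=-7250209038803/11575045119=-626.37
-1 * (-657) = 657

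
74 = 74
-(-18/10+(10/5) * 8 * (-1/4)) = 29/5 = 5.80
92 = 92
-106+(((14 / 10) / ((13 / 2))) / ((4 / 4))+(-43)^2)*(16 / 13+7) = 12771723 / 845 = 15114.47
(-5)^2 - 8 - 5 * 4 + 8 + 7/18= 97/18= 5.39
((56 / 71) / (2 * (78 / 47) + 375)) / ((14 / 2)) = 376 / 1262451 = 0.00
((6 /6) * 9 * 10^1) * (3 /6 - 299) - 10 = -26875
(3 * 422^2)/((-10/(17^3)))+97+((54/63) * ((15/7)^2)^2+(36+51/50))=-220573265875453/840350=-262477855.51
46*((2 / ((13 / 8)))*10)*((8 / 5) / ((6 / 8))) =47104 / 39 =1207.79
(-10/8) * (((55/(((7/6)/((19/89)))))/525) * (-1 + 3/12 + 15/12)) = -209/17444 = -0.01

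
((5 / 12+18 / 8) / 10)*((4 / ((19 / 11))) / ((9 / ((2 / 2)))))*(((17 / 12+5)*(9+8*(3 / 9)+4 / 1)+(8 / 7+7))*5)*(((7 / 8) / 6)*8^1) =602470 / 13851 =43.50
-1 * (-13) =13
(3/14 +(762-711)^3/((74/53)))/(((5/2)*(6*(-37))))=-171.18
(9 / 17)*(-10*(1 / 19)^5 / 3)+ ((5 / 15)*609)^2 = 1734638582717 / 42093683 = 41209.00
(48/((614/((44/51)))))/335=352/1748365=0.00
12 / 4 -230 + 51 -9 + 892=707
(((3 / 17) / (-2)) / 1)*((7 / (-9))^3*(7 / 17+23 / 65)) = 16121 / 507195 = 0.03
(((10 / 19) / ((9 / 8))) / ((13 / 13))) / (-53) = -80 / 9063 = -0.01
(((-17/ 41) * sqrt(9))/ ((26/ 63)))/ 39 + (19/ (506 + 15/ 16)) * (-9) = -46602369/ 112402238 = -0.41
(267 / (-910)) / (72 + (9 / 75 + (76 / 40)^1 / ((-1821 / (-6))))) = -810345 / 199201912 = -0.00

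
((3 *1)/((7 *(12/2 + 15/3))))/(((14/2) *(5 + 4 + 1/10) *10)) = 3/49049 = 0.00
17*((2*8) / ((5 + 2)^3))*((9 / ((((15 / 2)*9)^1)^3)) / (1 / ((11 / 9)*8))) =191488 / 843908625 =0.00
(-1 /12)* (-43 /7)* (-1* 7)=-43 /12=-3.58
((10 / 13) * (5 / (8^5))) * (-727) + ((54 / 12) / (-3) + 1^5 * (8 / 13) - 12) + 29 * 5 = 28121345 / 212992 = 132.03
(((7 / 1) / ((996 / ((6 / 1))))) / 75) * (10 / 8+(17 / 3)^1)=7 / 1800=0.00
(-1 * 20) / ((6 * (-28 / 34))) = 85 / 21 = 4.05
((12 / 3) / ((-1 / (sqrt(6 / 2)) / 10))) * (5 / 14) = -100 * sqrt(3) / 7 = -24.74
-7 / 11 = -0.64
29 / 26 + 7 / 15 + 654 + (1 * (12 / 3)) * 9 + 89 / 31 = 8395937 / 12090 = 694.45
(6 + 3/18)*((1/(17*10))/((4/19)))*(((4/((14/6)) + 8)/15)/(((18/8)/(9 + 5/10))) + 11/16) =36372517/61689600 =0.59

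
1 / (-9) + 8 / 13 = 59 / 117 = 0.50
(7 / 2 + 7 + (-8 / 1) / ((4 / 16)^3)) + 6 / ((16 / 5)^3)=-1026697 / 2048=-501.32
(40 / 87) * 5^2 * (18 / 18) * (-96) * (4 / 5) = -882.76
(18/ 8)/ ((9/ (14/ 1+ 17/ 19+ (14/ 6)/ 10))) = 8623/ 2280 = 3.78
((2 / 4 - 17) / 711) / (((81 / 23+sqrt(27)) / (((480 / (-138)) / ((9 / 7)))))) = 0.01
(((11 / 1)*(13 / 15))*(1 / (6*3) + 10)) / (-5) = -25883 / 1350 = -19.17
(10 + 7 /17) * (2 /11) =354 /187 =1.89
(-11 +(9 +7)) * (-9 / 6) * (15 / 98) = -225 / 196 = -1.15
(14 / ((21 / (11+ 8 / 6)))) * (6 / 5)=148 / 15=9.87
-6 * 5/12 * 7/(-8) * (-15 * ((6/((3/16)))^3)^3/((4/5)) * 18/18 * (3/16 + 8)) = -11815455031296000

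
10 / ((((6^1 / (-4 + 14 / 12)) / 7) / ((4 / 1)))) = -1190 / 9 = -132.22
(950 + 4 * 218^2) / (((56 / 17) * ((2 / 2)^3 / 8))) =3247782 / 7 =463968.86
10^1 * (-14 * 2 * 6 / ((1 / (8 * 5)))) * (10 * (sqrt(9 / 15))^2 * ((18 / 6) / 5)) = -241920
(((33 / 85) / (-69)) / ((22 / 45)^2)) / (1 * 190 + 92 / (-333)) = -134865 / 1086914312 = -0.00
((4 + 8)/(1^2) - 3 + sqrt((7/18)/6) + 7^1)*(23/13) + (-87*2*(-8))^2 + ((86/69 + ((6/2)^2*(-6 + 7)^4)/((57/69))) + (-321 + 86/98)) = 23*sqrt(21)/234 + 1617923212631/835107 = 1937384.78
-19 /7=-2.71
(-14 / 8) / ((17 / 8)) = -0.82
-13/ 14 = -0.93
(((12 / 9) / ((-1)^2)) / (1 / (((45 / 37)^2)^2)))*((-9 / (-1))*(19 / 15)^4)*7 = 886704084 / 1874161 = 473.12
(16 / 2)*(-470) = -3760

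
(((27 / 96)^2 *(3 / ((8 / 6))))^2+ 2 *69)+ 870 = 16911965169 / 16777216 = 1008.03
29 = 29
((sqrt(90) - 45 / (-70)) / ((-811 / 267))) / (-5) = 2403 / 56770 +801*sqrt(10) / 4055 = 0.67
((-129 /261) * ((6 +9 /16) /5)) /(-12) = 301 /5568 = 0.05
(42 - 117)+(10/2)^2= -50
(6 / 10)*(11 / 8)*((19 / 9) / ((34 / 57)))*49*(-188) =-9145213 / 340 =-26897.69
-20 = -20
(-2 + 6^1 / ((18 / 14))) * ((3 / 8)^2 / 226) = 3 / 1808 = 0.00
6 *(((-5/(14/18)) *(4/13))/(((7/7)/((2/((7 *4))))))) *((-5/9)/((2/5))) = 750/637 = 1.18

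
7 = 7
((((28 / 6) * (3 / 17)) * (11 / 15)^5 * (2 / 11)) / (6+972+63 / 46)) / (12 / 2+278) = 4714402 / 41292197971875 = 0.00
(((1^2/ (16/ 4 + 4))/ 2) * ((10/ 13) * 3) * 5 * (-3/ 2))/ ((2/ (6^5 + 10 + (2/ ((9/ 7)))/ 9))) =-1970875/ 468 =-4211.27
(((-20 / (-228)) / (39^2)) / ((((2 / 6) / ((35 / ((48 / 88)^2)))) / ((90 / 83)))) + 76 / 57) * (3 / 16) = 0.25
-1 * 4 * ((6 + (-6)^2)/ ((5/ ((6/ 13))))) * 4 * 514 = -2072448/ 65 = -31883.82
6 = 6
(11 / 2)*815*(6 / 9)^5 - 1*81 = 123757 / 243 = 509.29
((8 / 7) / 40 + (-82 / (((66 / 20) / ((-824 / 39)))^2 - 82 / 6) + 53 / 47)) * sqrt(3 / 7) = 32761461193686 * sqrt(21) / 31998256156895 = 4.69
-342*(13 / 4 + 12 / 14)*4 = -39330 / 7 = -5618.57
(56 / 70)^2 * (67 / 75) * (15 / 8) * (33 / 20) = 2211 / 1250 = 1.77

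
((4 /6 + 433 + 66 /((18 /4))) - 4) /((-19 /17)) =-397.56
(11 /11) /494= 1 /494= 0.00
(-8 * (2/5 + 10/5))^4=135895.45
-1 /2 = -0.50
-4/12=-1/3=-0.33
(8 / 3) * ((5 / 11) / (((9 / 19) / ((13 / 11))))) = 9880 / 3267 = 3.02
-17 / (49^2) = -17 / 2401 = -0.01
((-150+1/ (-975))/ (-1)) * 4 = 600.00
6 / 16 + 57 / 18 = 85 / 24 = 3.54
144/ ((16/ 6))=54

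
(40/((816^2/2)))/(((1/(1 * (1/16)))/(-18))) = -5/36992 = -0.00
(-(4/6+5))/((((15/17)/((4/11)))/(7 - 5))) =-2312/495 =-4.67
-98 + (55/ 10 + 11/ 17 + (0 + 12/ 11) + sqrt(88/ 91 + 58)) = -33945/ 374 + sqrt(488306)/ 91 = -83.08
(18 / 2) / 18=1 / 2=0.50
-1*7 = -7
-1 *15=-15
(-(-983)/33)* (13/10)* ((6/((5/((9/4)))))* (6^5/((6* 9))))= 4140396/275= 15055.99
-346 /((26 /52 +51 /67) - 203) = 46364 /27033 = 1.72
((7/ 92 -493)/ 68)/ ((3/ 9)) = -136047/ 6256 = -21.75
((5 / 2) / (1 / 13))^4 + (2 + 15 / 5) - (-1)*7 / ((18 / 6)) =53552227 / 48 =1115671.40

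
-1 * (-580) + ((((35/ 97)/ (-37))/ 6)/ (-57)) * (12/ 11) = 1305175810/ 2250303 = 580.00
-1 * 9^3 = -729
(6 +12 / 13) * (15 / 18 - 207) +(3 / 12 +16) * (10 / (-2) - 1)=-39645 / 26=-1524.81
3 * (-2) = -6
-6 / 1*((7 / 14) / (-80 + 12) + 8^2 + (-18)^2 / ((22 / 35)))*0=0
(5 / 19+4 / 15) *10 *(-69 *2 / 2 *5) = -34730 / 19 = -1827.89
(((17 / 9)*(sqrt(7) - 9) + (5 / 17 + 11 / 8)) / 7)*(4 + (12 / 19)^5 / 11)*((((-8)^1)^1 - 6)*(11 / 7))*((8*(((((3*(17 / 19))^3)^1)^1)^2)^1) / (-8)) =-58915512231176161485 / 815431812287533 + 7258868333518746888*sqrt(7) / 815431812287533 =-48698.56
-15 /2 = -7.50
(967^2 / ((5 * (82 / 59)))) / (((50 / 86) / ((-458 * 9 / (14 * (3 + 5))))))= -4889353154373 / 574000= -8518036.85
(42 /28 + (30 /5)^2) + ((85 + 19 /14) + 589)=4990 /7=712.86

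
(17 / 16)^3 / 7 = 0.17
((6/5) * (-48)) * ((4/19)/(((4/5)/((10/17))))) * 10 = -28800/323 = -89.16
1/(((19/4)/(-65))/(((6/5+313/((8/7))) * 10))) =-715195/19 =-37641.84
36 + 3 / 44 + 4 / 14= 11197 / 308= 36.35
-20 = -20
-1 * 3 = -3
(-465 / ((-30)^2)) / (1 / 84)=-217 / 5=-43.40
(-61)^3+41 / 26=-5901465 / 26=-226979.42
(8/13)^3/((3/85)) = 43520/6591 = 6.60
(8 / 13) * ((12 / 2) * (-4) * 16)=-3072 / 13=-236.31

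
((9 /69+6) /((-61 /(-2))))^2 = 79524 /1968409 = 0.04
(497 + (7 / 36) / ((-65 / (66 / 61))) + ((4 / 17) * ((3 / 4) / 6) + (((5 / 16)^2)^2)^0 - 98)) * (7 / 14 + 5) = 889804223 / 404430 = 2200.14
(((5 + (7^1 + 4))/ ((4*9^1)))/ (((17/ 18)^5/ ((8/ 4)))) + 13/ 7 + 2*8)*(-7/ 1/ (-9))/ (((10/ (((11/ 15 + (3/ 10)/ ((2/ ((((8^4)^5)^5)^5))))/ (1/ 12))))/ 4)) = 119475167593387847728270136962887502714285819401111577567406569143668772751823194080053975904734407843275861700649212259303763683499348980453255744517869377532546124058287188268895007503262302317233331055424244913307870264560837968504829578160612445425324288772439413607175237593472362711860378789201651182054555007736645933122079305380455482906608765844353733582542067980594150145614665215051495423017382717972015038914117870344151592811659188965796271670014072/ 319467825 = 373981848073081687422732300000000000000000000000000000000000000000000000000000000000000000000000000000000000000000000000000000000000000000000000000000000000000000000000000000000000000000000000000000000000000000000000000000000000000000000000000000000000000000000000000000000000000000000000000000000000000000000000000000000000000000000000000000000000000000000000000000000000000000000000000000000000000000000000000000000000000000000000000000000000000000000.00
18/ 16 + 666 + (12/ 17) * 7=91401/ 136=672.07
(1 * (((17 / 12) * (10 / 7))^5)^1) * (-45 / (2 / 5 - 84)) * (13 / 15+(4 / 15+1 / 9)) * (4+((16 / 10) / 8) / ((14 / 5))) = 22185265625 / 239600592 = 92.59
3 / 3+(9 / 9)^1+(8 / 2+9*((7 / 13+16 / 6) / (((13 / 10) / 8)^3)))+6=192342732 / 28561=6734.45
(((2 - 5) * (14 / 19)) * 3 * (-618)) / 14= 5562 / 19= 292.74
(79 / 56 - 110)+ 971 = 48295 / 56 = 862.41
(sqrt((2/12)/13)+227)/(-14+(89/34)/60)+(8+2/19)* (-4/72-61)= -2488488113/4868541-340* sqrt(78)/370123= -511.14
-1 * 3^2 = -9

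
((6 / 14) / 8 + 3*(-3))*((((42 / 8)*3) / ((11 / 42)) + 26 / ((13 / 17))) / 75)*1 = -345857 / 30800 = -11.23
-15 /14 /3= -5 /14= -0.36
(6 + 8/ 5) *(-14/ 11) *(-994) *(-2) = -19229.38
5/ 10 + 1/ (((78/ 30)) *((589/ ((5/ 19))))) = 145533/ 290966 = 0.50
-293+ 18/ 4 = -577/ 2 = -288.50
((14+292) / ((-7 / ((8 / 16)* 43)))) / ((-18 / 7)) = 365.50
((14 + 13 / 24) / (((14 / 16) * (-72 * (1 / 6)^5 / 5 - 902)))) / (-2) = 31410 / 3409567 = 0.01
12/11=1.09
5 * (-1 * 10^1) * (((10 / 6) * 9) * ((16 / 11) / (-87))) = 4000 / 319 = 12.54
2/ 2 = 1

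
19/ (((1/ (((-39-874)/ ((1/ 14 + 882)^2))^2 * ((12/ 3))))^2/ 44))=13716195154949621796847616/ 540821969036053688134057647031201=0.00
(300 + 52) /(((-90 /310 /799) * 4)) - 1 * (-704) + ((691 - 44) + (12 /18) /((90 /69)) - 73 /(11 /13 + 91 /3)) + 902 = -4376407249 /18240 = -239934.61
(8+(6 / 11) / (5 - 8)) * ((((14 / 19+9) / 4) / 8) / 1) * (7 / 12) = 55685 / 40128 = 1.39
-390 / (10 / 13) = -507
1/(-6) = -1/6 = -0.17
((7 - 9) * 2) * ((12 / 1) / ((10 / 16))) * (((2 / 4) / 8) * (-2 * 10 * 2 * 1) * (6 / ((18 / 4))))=256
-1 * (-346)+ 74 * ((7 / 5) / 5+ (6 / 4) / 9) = 28429 / 75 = 379.05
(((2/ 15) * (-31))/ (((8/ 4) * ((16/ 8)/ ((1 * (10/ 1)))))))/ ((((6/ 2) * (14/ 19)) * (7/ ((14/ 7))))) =-589/ 441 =-1.34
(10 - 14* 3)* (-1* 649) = 20768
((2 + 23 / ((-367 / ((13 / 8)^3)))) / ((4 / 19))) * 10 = 30901315 / 375808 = 82.23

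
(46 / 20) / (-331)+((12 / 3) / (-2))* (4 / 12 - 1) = 1.33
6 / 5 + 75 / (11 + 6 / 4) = 36 / 5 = 7.20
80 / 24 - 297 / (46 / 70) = -30955 / 69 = -448.62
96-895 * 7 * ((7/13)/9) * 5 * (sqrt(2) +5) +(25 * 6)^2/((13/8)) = 534857/117-219275 * sqrt(2)/117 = 1920.99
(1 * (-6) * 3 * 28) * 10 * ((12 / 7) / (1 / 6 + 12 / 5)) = -259200 / 77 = -3366.23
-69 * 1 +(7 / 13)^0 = -68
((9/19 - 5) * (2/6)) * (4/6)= -172/171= -1.01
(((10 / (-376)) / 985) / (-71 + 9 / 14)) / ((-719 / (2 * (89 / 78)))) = -623 / 511474289430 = -0.00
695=695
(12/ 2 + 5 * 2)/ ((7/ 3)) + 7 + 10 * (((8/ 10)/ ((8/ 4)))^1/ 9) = 901/ 63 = 14.30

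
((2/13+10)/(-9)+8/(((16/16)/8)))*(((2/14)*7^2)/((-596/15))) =-21455/1937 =-11.08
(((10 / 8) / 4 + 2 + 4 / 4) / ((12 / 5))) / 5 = 53 / 192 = 0.28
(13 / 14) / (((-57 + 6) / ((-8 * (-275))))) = -14300 / 357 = -40.06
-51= -51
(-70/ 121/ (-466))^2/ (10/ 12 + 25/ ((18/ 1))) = 2205/ 3179380996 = 0.00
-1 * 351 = -351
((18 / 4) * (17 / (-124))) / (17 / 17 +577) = -9 / 8432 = -0.00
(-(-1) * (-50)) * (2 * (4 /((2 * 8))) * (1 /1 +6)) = -175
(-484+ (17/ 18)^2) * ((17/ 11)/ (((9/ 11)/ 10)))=-13304795/ 1458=-9125.37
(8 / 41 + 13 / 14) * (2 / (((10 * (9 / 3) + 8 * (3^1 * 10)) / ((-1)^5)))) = -43 / 5166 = -0.01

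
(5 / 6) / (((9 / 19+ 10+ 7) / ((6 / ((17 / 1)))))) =95 / 5644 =0.02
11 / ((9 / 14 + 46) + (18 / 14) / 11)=1694 / 7201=0.24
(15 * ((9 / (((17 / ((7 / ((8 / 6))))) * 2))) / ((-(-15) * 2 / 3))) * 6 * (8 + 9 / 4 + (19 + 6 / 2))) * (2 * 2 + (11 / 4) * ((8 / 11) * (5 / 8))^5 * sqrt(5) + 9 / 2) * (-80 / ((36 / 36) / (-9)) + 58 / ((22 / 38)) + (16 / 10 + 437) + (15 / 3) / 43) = 4747853525625 * sqrt(5) / 175223488 + 7596565641 / 1760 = 4376818.95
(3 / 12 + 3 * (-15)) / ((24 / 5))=-9.32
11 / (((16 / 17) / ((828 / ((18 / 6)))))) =12903 / 4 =3225.75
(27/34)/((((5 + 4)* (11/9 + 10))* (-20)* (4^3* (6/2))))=-0.00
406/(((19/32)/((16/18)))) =103936/171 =607.81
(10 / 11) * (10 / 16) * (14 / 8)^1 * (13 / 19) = 2275 / 3344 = 0.68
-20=-20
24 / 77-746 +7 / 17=-975567 / 1309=-745.28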